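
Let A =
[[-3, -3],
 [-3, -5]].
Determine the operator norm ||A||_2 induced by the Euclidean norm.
||A||_2 = sqrt((52 + sqrt(2560))/2) ≈ 7.1623 (= sqrt(largest eigenvalue of A^T A))

||A||_2 = sigma_max(A) = sqrt(lambda_max(A^T A)). Form the symmetric matrix M = A^T A =
[[18, 24],
 [24, 34]].
Its characteristic polynomial (trace, determinant of M give the coefficients) is
  p(λ) = det(λ I - M) = λ^2 - 52λ + 36.
For λ^2 - 52λ + 36 the discriminant is 2560. It is nonnegative but not a perfect square, so the roots are real and irrational: λ = (52 ± sqrt(2560))/2 ≈ 51.2982, 0.7018.
So the eigenvalues of A^T A are ≈ 0.7018, 51.2982 (all ≥ 0, as they must be for A^T A). The largest is λ_max = (52 + sqrt(2560))/2 ≈ 51.2982, hence ||A||_2 = sqrt(λ_max) = sqrt((52 + sqrt(2560))/2) ≈ 7.1623.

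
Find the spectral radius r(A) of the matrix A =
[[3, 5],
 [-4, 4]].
r(A) = sqrt(32) ≈ 5.6569

The eigenvalues of A are the roots of its characteristic polynomial. With M = A (coefficients from the trace and determinant):
  p(λ) = det(λ I - M) = λ^2 - 7λ + 32.
For λ^2 - 7λ + 32 the discriminant is -79. It is negative, so the roots are the complex-conjugate pair λ = 7/2 ± (sqrt(79)/2) i ≈ 3.5 ± 4.4441i. For a conjugate pair the product of the roots equals the constant term, so |λ|^2 = 32 and |λ| = sqrt(32) ≈ 5.6569.
Thus the eigenvalues (to 4 decimals) are 3.5 ± 4.4441i (modulus 5.6569). The spectral radius is the largest modulus: r(A) = sqrt(32) ≈ 5.6569. (Cross-check: r(A) ≤ ||A||_2 ≈ 6.408; equality holds whenever A is normal, though it can also hold for some non-normal A.)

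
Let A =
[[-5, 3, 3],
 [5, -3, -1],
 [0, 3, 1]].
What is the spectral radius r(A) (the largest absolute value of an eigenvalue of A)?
r(A) = (5 + sqrt(85))/2 ≈ 7.1098

The eigenvalues of A are the roots of its characteristic polynomial. With M = A (coefficients from the trace, the sum of principal 2x2 minors, and det A):
  p(λ) = det(λ I - M) = λ^3 + 7λ^2 - 5λ - 30.
By the rational root theorem any rational root is an integer divisor of 30. Testing λ = -2: p(-2) = -8 + 28 + 10 - 30 = 0, so λ = -2 is a root. Dividing out (λ + 2) leaves p(λ) = (λ + 2)(λ^2 + 5λ - 15). For λ^2 + 5λ - 15 the discriminant is 85. It is nonnegative but not a perfect square, so the roots are real and irrational: λ = (-5 ± sqrt(85))/2 ≈ 2.1098, -7.1098.
Thus the eigenvalues (to 4 decimals) are 2.1098 (modulus 2.1098); -7.1098 (modulus 7.1098); -2 (modulus 2). The spectral radius is the largest modulus: r(A) = (5 + sqrt(85))/2 ≈ 7.1098. (Cross-check: r(A) ≤ ||A||_2 ≈ 8.9281; equality holds whenever A is normal, though it can also hold for some non-normal A.)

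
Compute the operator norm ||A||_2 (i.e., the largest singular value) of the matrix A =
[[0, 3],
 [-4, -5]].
||A||_2 = sqrt((50 + sqrt(1924))/2) ≈ 6.8507 (= sqrt(largest eigenvalue of A^T A))

||A||_2 = sigma_max(A) = sqrt(lambda_max(A^T A)). Form the symmetric matrix M = A^T A =
[[16, 20],
 [20, 34]].
Its characteristic polynomial (trace, determinant of M give the coefficients) is
  p(λ) = det(λ I - M) = λ^2 - 50λ + 144.
For λ^2 - 50λ + 144 the discriminant is 1924. It is nonnegative but not a perfect square, so the roots are real and irrational: λ = (50 ± sqrt(1924))/2 ≈ 46.9317, 3.0683.
So the eigenvalues of A^T A are ≈ 3.0683, 46.9317 (all ≥ 0, as they must be for A^T A). The largest is λ_max = (50 + sqrt(1924))/2 ≈ 46.9317, hence ||A||_2 = sqrt(λ_max) = sqrt((50 + sqrt(1924))/2) ≈ 6.8507.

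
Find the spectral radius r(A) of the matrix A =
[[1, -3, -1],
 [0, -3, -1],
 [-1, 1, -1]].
r(A) ≈ 2.8608

The eigenvalues of A are the roots of its characteristic polynomial. With M = A (coefficients from the trace, the sum of principal 2x2 minors, and det A):
  p(λ) = det(λ I - M) = λ^3 + 3λ^2 - λ - 4.
No integer candidate from the rational root theorem (±divisors of 4) is a root, so the roots are irrational. The cubic discriminant is Δ = 229 > 0, so there are three distinct real roots. p(-3) = -1 and p(-2) = 2 have opposite signs, so a root lies in (-3, -2); Newton's method refines it to λ ≈ -2.8608. p(-2) = 2 and p(-1) = -1 have opposite signs, so a root lies in (-2, -1); Newton's method refines it to λ ≈ -1.2541. p(1) = -1 and p(2) = 14 have opposite signs, so a root lies in (1, 2); Newton's method refines it to λ ≈ 1.1149. Check (Vieta): the three roots sum to -3, matching tr M = -3.
Thus the eigenvalues (to 4 decimals) are -2.8608 (modulus 2.8608); -1.2541 (modulus 1.2541); 1.1149 (modulus 1.1149). The spectral radius is the largest modulus: r(A) ≈ 2.8608. (Cross-check: r(A) ≤ ||A||_2 ≈ 4.605; equality holds whenever A is normal, though it can also hold for some non-normal A.)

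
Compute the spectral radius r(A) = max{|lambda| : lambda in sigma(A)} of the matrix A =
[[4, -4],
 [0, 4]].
r(A) = 4

The eigenvalues of A are the roots of its characteristic polynomial. With M = A (coefficients from the trace and determinant):
  p(λ) = det(λ I - M) = λ^2 - 8λ + 16.
For λ^2 - 8λ + 16 the discriminant is 0. It is a perfect square (0^2), so the roots are rational: λ = (8 ± 0)/2 = 4, 4.
Thus the eigenvalues (to 4 decimals) are 4 (modulus 4). The spectral radius is the largest modulus: r(A) = 4. (Cross-check: r(A) ≤ ||A||_2 ≈ 6.4721; equality holds whenever A is normal, though it can also hold for some non-normal A.)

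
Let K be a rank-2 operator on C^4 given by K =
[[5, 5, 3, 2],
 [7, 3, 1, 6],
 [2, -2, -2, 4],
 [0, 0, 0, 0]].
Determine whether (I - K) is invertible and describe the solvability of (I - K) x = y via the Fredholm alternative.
(I - K) is invertible (det(I - K) = -45 ≠ 0), so for every y in C^4 the equation (I - K) x = y has a unique solution.

K has rank 2 and factors as K = U V^T = u1 v1^T + u2 v2^T with u1 = (1, -1, -2, 0), v1 = (-1, 1, 1, -2), u2 = (2, 2, 0, 0), v2 = (3, 2, 1, 2) (multiplying out reproduces the displayed K). The nonzero eigenvalues of U V^T coincide with those of the 2 x 2 matrix G = V^T U = [[v1·u1, v1·u2], [v2·u1, v2·u2]] = [[-4, 0], [-1, 10]], and by the Sylvester determinant identity det(I_4 - U V^T) = det(I_2 - V^T U) = det([[5, 0], [1, -9]]) = (5)(-9) - (0)(1) = -45. (Direct check: I - K =
[[-4, -5, -3, -2],
 [-7, -2, -1, -6],
 [-2, 2, 3, -4],
 [0, 0, 0, 1]]
has determinant -45.) The finite-dimensional Fredholm alternative says: either (I - K) is invertible, or ker(I - K) ≠ {0} and then range(I - K) = ker((I - K)^*)^⊥, with dim ker(I - K) = dim ker((I - K)^*). Since det(I - K) ≠ 0, 1 is not an eigenvalue of K and ker(I - K) = {0}, so we are in the first case: for every y there is a unique x = (I - K)^(-1) y. (Explicitly, by the Woodbury identity, (I - U V^T)^(-1) = I + U (I_2 - G)^(-1) V^T.)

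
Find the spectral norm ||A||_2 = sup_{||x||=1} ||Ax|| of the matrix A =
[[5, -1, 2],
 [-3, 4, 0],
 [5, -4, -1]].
||A||_2 ≈ 9.2371 (= sqrt(largest eigenvalue of A^T A))

||A||_2 = sigma_max(A) = sqrt(lambda_max(A^T A)). Form the symmetric matrix M = A^T A =
[[59, -37, 5],
 [-37, 33, 2],
 [5, 2, 5]].
Its characteristic polynomial (trace, sum of principal 2x2 minors, determinant of M give the coefficients) is
  p(λ) = det(λ I - M) = λ^3 - 97λ^2 + 1009λ - 1089.
No integer candidate from the rational root theorem (±divisors of 1089) is a root, so the roots are irrational. The cubic discriminant is Δ = 3381032304 > 0, so there are three distinct real roots. p(1) = -176 and p(2) = 549 have opposite signs, so a root lies in (1, 2); Newton's method refines it to λ ≈ 1.2207. p(10) = 301 and p(11) = -396 have opposite signs, so a root lies in (10, 11); Newton's method refines it to λ ≈ 10.4552. p(85) = -2024 and p(86) = 4329 have opposite signs, so a root lies in (85, 86); Newton's method refines it to λ ≈ 85.3241. Check (Vieta): the three roots sum to 97, matching tr M = 97.
So the eigenvalues of A^T A are ≈ 1.2207, 10.4552, 85.3241 (all ≥ 0, as they must be for A^T A). The largest is λ_max ≈ 85.3241, hence ||A||_2 = sqrt(λ_max) ≈ 9.2371.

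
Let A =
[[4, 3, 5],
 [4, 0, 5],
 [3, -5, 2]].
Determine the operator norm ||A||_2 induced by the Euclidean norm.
||A||_2 ≈ 9.696 (= sqrt(largest eigenvalue of A^T A))

||A||_2 = sigma_max(A) = sqrt(lambda_max(A^T A)). Form the symmetric matrix M = A^T A =
[[41, -3, 46],
 [-3, 34, 5],
 [46, 5, 54]].
Its characteristic polynomial (trace, sum of principal 2x2 minors, determinant of M give the coefficients) is
  p(λ) = det(λ I - M) = λ^3 - 129λ^2 + 3294λ - 441.
No integer candidate from the rational root theorem (±divisors of 441) is a root, so the roots are irrational. The cubic discriminant is Δ = 37177812945 > 0, so there are three distinct real roots. p(0) = -441 and p(1) = 2725 have opposite signs, so a root lies in (0, 1); Newton's method refines it to λ ≈ 0.1346. p(34) = 1735 and p(35) = -301 have opposite signs, so a root lies in (34, 35); Newton's method refines it to λ ≈ 34.8537. p(94) = -65 and p(95) = 5639 have opposite signs, so a root lies in (94, 95); Newton's method refines it to λ ≈ 94.0117. Check (Vieta): the three roots sum to 129, matching tr M = 129.
So the eigenvalues of A^T A are ≈ 0.1346, 34.8537, 94.0117 (all ≥ 0, as they must be for A^T A). The largest is λ_max ≈ 94.0117, hence ||A||_2 = sqrt(λ_max) ≈ 9.696.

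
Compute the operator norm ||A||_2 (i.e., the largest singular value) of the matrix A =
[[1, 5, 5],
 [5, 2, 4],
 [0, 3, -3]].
||A||_2 ≈ 9.1313 (= sqrt(largest eigenvalue of A^T A))

||A||_2 = sigma_max(A) = sqrt(lambda_max(A^T A)). Form the symmetric matrix M = A^T A =
[[26, 15, 25],
 [15, 38, 24],
 [25, 24, 50]].
Its characteristic polynomial (trace, sum of principal 2x2 minors, determinant of M give the coefficients) is
  p(λ) = det(λ I - M) = λ^3 - 114λ^2 + 2762λ - 17424.
No integer candidate from the rational root theorem (±divisors of 17424) is a root, so the roots are irrational. The cubic discriminant is Δ = 2158502512 > 0, so there are three distinct real roots. p(10) = -204 and p(11) = 495 have opposite signs, so a root lies in (10, 11); Newton's method refines it to λ ≈ 10.2686. p(20) = 216 and p(21) = -435 have opposite signs, so a root lies in (20, 21); Newton's method refines it to λ ≈ 20.3502. p(83) = -1737 and p(84) = 2904 have opposite signs, so a root lies in (83, 84); Newton's method refines it to λ ≈ 83.3812. Check (Vieta): the three roots sum to 114, matching tr M = 114.
So the eigenvalues of A^T A are ≈ 10.2686, 20.3502, 83.3812 (all ≥ 0, as they must be for A^T A). The largest is λ_max ≈ 83.3812, hence ||A||_2 = sqrt(λ_max) ≈ 9.1313.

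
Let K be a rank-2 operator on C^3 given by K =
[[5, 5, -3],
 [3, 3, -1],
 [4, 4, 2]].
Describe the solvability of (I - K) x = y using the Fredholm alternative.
(I - K) is invertible (det(I - K) = 23 ≠ 0), so for every y in C^3 the equation (I - K) x = y has a unique solution.

K has rank 2 and factors as K = U V^T = u1 v1^T + u2 v2^T with u1 = (3, 1, -2), v1 = (1, 1, -1), u2 = (-1, -1, -3), v2 = (-2, -2, 0) (multiplying out reproduces the displayed K). The nonzero eigenvalues of U V^T coincide with those of the 2 x 2 matrix G = V^T U = [[v1·u1, v1·u2], [v2·u1, v2·u2]] = [[6, 1], [-8, 4]], and by the Sylvester determinant identity det(I_3 - U V^T) = det(I_2 - V^T U) = det([[-5, -1], [8, -3]]) = (-5)(-3) - (-1)(8) = 23. (Direct check: I - K =
[[-4, -5, 3],
 [-3, -2, 1],
 [-4, -4, -1]]
has determinant 23.) The finite-dimensional Fredholm alternative says: either (I - K) is invertible, or ker(I - K) ≠ {0} and then range(I - K) = ker((I - K)^*)^⊥, with dim ker(I - K) = dim ker((I - K)^*). Since det(I - K) ≠ 0, 1 is not an eigenvalue of K and ker(I - K) = {0}, so we are in the first case: for every y there is a unique x = (I - K)^(-1) y. (Explicitly, by the Woodbury identity, (I - U V^T)^(-1) = I + U (I_2 - G)^(-1) V^T.)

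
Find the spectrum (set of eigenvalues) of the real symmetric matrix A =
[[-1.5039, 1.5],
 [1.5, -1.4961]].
sigma(A) ≈ {-3, 0}

A is real symmetric, so its spectrum consists of real eigenvalues. Expanding the characteristic polynomial of the displayed matrix gives
  det(λ I - A) = p(λ) = λ^2 + (3)λ + (0).
Solving p(λ) = 0 yields eigenvalues ≈ -3, 0. (A is shown rounded to 4 decimals, so these recover the underlying integer eigenvalues to within that precision.)
Verification: the trace of A = -3 equals the sum of eigenvalues -3, and det(A) ≈ -0.0000 matches the eigenvalue product 0.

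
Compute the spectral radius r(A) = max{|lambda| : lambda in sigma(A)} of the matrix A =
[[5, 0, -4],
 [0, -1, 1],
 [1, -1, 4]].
r(A) ≈ 4.8184

The eigenvalues of A are the roots of its characteristic polynomial. With M = A (coefficients from the trace, the sum of principal 2x2 minors, and det A):
  p(λ) = det(λ I - M) = λ^3 - 8λ^2 + 16λ + 19.
No integer candidate from the rational root theorem (±divisors of 19) is a root, so the roots are irrational. The cubic discriminant is Δ = -14611 < 0, so there is one real root and a complex-conjugate pair. p(-1) = -6 and p(0) = 19 have opposite signs, so a root lies in (-1, 0); Newton's method refines it to λ ≈ -0.8184. Dividing out (λ - (-0.8184)) leaves approximately λ^2 - 8.8184λ + 23.2167. For λ^2 - 8.8184λ + 23.2167 the discriminant is -15.1032. It is negative, so the remaining roots are the complex-conjugate pair λ ≈ 4.4092 ± 1.9431i. Their product equals the constant term, so |λ|^2 ≈ 23.2167 and |λ| ≈ 4.8184.
Thus the eigenvalues (to 4 decimals) are -0.8184 (modulus 0.8184); 4.4092 ± 1.9431i (modulus 4.8184). The spectral radius is the largest modulus: r(A) ≈ 4.8184. (Cross-check: r(A) ≤ ||A||_2 ≈ 6.7914; equality holds whenever A is normal, though it can also hold for some non-normal A.)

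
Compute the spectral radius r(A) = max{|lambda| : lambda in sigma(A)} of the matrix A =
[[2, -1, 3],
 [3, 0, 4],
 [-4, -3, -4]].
r(A) ≈ 4.3712

The eigenvalues of A are the roots of its characteristic polynomial. With M = A (coefficients from the trace, the sum of principal 2x2 minors, and det A):
  p(λ) = det(λ I - M) = λ^3 + 2λ^2 + 19λ - 1.
No integer candidate from the rational root theorem (±divisors of 1) is a root, so the roots are irrational. The cubic discriminant is Δ = -26671 < 0, so there is one real root and a complex-conjugate pair. p(0) = -1 and p(1) = 21 have opposite signs, so a root lies in (0, 1); Newton's method refines it to λ ≈ 0.0523. Dividing out (λ - (0.0523)) leaves approximately λ^2 + 2.0523λ + 19.1074. For λ^2 + 2.0523λ + 19.1074 the discriminant is -72.2176. It is negative, so the remaining roots are the complex-conjugate pair λ ≈ -1.0262 ± 4.249i. Their product equals the constant term, so |λ|^2 ≈ 19.1074 and |λ| ≈ 4.3712.
Thus the eigenvalues (to 4 decimals) are 0.0523 (modulus 0.0523); -1.0262 ± 4.249i (modulus 4.3712). The spectral radius is the largest modulus: r(A) ≈ 4.3712. (Cross-check: r(A) ≤ ||A||_2 ≈ 8.5072; equality holds whenever A is normal, though it can also hold for some non-normal A.)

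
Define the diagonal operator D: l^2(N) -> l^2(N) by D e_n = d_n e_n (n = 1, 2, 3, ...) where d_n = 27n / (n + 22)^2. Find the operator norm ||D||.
||D|| = 27/88 (attained at n = 22)

For D diagonal, ||D|| = sup_n |d_n|. Treat f(x) = 27x / (x + 22)^2 for real x > 0. By the quotient rule, f'(x) = 27(22 - x)/(x + 22)^3, which is positive for x < 22 and negative for x > 22. So f has a unique maximum at x = 22, and since 22 is a positive integer, the supremum over n ≥ 1 is attained at n = 22: d_22 = 27·22/(22 + 22)^2 = 27·22/1936 = 27/88. Hence ||D|| = 27/88.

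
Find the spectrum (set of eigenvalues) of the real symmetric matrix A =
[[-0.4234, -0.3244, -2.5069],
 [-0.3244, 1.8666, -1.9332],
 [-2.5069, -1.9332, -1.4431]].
sigma(A) ≈ {-4, 1, 3}

A is real symmetric, so its spectrum consists of real eigenvalues. Expanding the characteristic polynomial of the displayed matrix gives
  det(λ I - A) = p(λ) = λ^3 + (0)λ^2 + (-13)λ + (12).
Solving p(λ) = 0 yields eigenvalues ≈ -4, 1, 3. (A is shown rounded to 4 decimals, so these recover the underlying integer eigenvalues to within that precision.)
Verification: the trace of A = 0 equals the sum of eigenvalues 0, and det(A) ≈ -12.0003 matches the eigenvalue product -12.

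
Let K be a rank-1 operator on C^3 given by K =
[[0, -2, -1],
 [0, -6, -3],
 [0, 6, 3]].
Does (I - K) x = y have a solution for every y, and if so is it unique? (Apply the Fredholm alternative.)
(I - K) is invertible (det(I - K) = 4 ≠ 0), so for every y in C^3 the equation (I - K) x = y has a unique solution.

K has rank 1, so it is an outer product K = u v^T: every row of K is a multiple of one row vector. Reading off the entries, u = (1, 3, -3) and v = (0, -2, -1) (row i of K equals u_i·v^T). A rank-one matrix u v^T satisfies K u = u (v·u) and kills the (2)-dimensional subspace v^⊥, so its characteristic polynomial is lambda^2 (lambda - v·u) with v·u = tr K = -3. Hence the eigenvalues of I - K are 1 (multiplicity 2) and 1 - (-3) = 4, so det(I - K) = 4. (Direct check: I - K =
[[1, 2, 1],
 [0, 7, 3],
 [0, -6, -2]]
has determinant 4.) The finite-dimensional Fredholm alternative says: either (I - K) is invertible, or ker(I - K) ≠ {0} and then range(I - K) = ker((I - K)^*)^⊥, with dim ker(I - K) = dim ker((I - K)^*). Since det(I - K) ≠ 0, 1 is not an eigenvalue of K and ker(I - K) = {0}, so we are in the first case: for every y there is a unique x = (I - K)^(-1) y. Explicitly, by the Sherman–Morrison formula, (I - u v^T)^(-1) = I + u v^T/(1 - v·u), i.e. (I - K)^(-1) = I + K/(4).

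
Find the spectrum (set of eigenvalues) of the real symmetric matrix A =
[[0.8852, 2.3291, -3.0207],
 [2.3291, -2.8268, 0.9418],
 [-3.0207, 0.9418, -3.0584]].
sigma(A) ≈ {-6, -2, 3}

A is real symmetric, so its spectrum consists of real eigenvalues. Expanding the characteristic polynomial of the displayed matrix gives
  det(λ I - A) = p(λ) = λ^3 + (5)λ^2 + (-12)λ + (-36).
Solving p(λ) = 0 yields eigenvalues ≈ -6, -2, 3. (A is shown rounded to 4 decimals, so these recover the underlying integer eigenvalues to within that precision.)
Verification: the trace of A = -5 equals the sum of eigenvalues -5, and det(A) ≈ 36.0002 matches the eigenvalue product 36.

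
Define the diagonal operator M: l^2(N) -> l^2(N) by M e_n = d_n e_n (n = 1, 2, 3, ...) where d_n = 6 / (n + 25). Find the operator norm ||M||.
||M|| = 3/13 (attained at n = 1)

For M diagonal, ||M|| = sup_n |d_n| = sup_n 6/(n + 25). This is positive and strictly decreasing in n, so the supremum is attained at n = 1: d_1 = 6/(1 + 25) = 3/13. Hence ||M|| = 3/13.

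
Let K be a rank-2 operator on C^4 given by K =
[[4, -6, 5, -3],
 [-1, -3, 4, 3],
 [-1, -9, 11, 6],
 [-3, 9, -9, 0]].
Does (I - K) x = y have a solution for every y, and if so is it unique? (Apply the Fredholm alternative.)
(I - K) is invertible (det(I - K) = 41 ≠ 0), so for every y in C^4 the equation (I - K) x = y has a unique solution.

K has rank 2 and factors as K = U V^T = u1 v1^T + u2 v2^T with u1 = (-2, -1, -3, 3), v1 = (-1, 3, -3, 0), u2 = (1, -1, -2, 0), v2 = (2, 0, -1, -3) (multiplying out reproduces the displayed K). The nonzero eigenvalues of U V^T coincide with those of the 2 x 2 matrix G = V^T U = [[v1·u1, v1·u2], [v2·u1, v2·u2]] = [[8, 2], [-10, 4]], and by the Sylvester determinant identity det(I_4 - U V^T) = det(I_2 - V^T U) = det([[-7, -2], [10, -3]]) = (-7)(-3) - (-2)(10) = 41. (Direct check: I - K =
[[-3, 6, -5, 3],
 [1, 4, -4, -3],
 [1, 9, -10, -6],
 [3, -9, 9, 1]]
has determinant 41.) The finite-dimensional Fredholm alternative says: either (I - K) is invertible, or ker(I - K) ≠ {0} and then range(I - K) = ker((I - K)^*)^⊥, with dim ker(I - K) = dim ker((I - K)^*). Since det(I - K) ≠ 0, 1 is not an eigenvalue of K and ker(I - K) = {0}, so we are in the first case: for every y there is a unique x = (I - K)^(-1) y. (Explicitly, by the Woodbury identity, (I - U V^T)^(-1) = I + U (I_2 - G)^(-1) V^T.)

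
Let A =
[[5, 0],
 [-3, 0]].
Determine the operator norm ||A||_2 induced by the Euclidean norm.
||A||_2 = sqrt(34) ≈ 5.831 (= sqrt(largest eigenvalue of A^T A))

||A||_2 = sigma_max(A) = sqrt(lambda_max(A^T A)). Form the symmetric matrix M = A^T A =
[[34, 0],
 [0, 0]].
Its characteristic polynomial (trace, determinant of M give the coefficients) is
  p(λ) = det(λ I - M) = λ^2 - 34λ.
For λ^2 - 34λ the discriminant is 1156. It is a perfect square (34^2), so the roots are rational: λ = (34 ± 34)/2 = 34, 0.
So the eigenvalues of A^T A are ≈ 0, 34 (all ≥ 0, as they must be for A^T A). The largest is λ_max = 34, hence ||A||_2 = sqrt(λ_max) = sqrt(34) ≈ 5.831.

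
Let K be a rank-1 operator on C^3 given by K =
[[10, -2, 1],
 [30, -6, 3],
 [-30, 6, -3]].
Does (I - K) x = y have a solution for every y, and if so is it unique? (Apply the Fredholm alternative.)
(I - K) is singular (det(I - K) = 0, i.e. 1 ∈ sigma(K)). (I - K) x = y is solvable iff y ⊥ ker((I - K)^*) = span{(10, -2, 1)}, i.e. iff 10y_1 - 2y_2 + y_3 = 0. When solvable, the solutions are x = y + c·(1, 3, -3), c arbitrary (ker(I - K) = span{(1, 3, -3)}, dimension 1).

K has rank 1, so it is an outer product K = u v^T: every row of K is a multiple of one row vector. Reading off the entries, u = (1, 3, -3) and v = (10, -2, 1) (row i of K equals u_i·v^T). A rank-one matrix u v^T satisfies K u = u (v·u) and kills the (2)-dimensional subspace v^⊥, so its characteristic polynomial is lambda^2 (lambda - v·u) with v·u = tr K = 1. Hence the eigenvalues of I - K are 1 (multiplicity 2) and 1 - (1) = 0, so det(I - K) = 0. (Direct check: I - K =
[[-9, 2, -1],
 [-30, 7, -3],
 [30, -6, 4]]
has determinant 0.) So 1 is an eigenvalue of K and (I - K) is not invertible. The finite-dimensional Fredholm alternative says: either (I - K) is invertible, or ker(I - K) ≠ {0} and then range(I - K) = ker((I - K)^*)^⊥, with dim ker(I - K) = dim ker((I - K)^*). We are in the second case, so we need both kernels. Kernel of I - K: (I - K) u = u - u (v·u) = u - u = 0, so ker(I - K) = span{u} = span{(1, 3, -3)} (it is exactly 1-dimensional because rank(I - K) = 2). Kernel of the adjoint: K is real, so (I - K)^* = I - K^T = I - v u^T, and (I - v u^T) v = v - v (u·v) = 0; hence ker((I - K)^*) = span{v} = span{(10, -2, 1)}. Therefore (I - K) x = y is solvable iff <y, v> = 0, i.e. iff 10y_1 - 2y_2 + y_3 = 0. When this holds, K y = u (v·y) = 0, so (I - K) y = y and x = y is a particular solution; the full solution set is the line x = y + c·u = y + c·(1, 3, -3), c ∈ C.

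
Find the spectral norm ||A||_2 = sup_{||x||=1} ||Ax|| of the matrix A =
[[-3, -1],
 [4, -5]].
||A||_2 = sqrt((51 + sqrt(1157))/2) ≈ 6.5198 (= sqrt(largest eigenvalue of A^T A))

||A||_2 = sigma_max(A) = sqrt(lambda_max(A^T A)). Form the symmetric matrix M = A^T A =
[[25, -17],
 [-17, 26]].
Its characteristic polynomial (trace, determinant of M give the coefficients) is
  p(λ) = det(λ I - M) = λ^2 - 51λ + 361.
For λ^2 - 51λ + 361 the discriminant is 1157. It is nonnegative but not a perfect square, so the roots are real and irrational: λ = (51 ± sqrt(1157))/2 ≈ 42.5074, 8.4926.
So the eigenvalues of A^T A are ≈ 8.4926, 42.5074 (all ≥ 0, as they must be for A^T A). The largest is λ_max = (51 + sqrt(1157))/2 ≈ 42.5074, hence ||A||_2 = sqrt(λ_max) = sqrt((51 + sqrt(1157))/2) ≈ 6.5198.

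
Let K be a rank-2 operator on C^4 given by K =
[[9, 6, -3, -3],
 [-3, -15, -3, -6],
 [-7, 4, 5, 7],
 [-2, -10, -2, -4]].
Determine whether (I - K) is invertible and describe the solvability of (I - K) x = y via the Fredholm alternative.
(I - K) is invertible (det(I - K) = -198 ≠ 0), so for every y in C^4 the equation (I - K) x = y has a unique solution.

K has rank 2 and factors as K = U V^T = u1 v1^T + u2 v2^T with u1 = (-3, 3, 1, 2), v1 = (-3, -2, 1, 1), u2 = (0, -3, 2, -2), v2 = (-2, 3, 2, 3) (multiplying out reproduces the displayed K). The nonzero eigenvalues of U V^T coincide with those of the 2 x 2 matrix G = V^T U = [[v1·u1, v1·u2], [v2·u1, v2·u2]] = [[6, 6], [23, -11]], and by the Sylvester determinant identity det(I_4 - U V^T) = det(I_2 - V^T U) = det([[-5, -6], [-23, 12]]) = (-5)(12) - (-6)(-23) = -198. (Direct check: I - K =
[[-8, -6, 3, 3],
 [3, 16, 3, 6],
 [7, -4, -4, -7],
 [2, 10, 2, 5]]
has determinant -198.) The finite-dimensional Fredholm alternative says: either (I - K) is invertible, or ker(I - K) ≠ {0} and then range(I - K) = ker((I - K)^*)^⊥, with dim ker(I - K) = dim ker((I - K)^*). Since det(I - K) ≠ 0, 1 is not an eigenvalue of K and ker(I - K) = {0}, so we are in the first case: for every y there is a unique x = (I - K)^(-1) y. (Explicitly, by the Woodbury identity, (I - U V^T)^(-1) = I + U (I_2 - G)^(-1) V^T.)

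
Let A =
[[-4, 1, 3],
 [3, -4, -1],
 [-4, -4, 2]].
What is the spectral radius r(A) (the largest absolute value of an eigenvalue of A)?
r(A) ≈ 6.185

The eigenvalues of A are the roots of its characteristic polynomial. With M = A (coefficients from the trace, the sum of principal 2x2 minors, and det A):
  p(λ) = det(λ I - M) = λ^3 + 6λ^2 + 5λ + 38.
No integer candidate from the rational root theorem (±divisors of 38) is a root, so the roots are irrational. The cubic discriminant is Δ = -50900 < 0, so there is one real root and a complex-conjugate pair. p(-7) = -46 and p(-6) = 8 have opposite signs, so a root lies in (-7, -6); Newton's method refines it to λ ≈ -6.185. Dividing out (λ - (-6.185)) leaves approximately λ^2 - 0.185λ + 6.1439. For λ^2 - 0.185λ + 6.1439 the discriminant is -24.5416. It is negative, so the remaining roots are the complex-conjugate pair λ ≈ 0.0925 ± 2.477i. Their product equals the constant term, so |λ|^2 ≈ 6.1439 and |λ| ≈ 2.4787.
Thus the eigenvalues (to 4 decimals) are -6.185 (modulus 6.185); 0.0925 ± 2.477i (modulus 2.4787). The spectral radius is the largest modulus: r(A) ≈ 6.185. (Cross-check: r(A) ≤ ||A||_2 ≈ 7.3608; equality holds whenever A is normal, though it can also hold for some non-normal A.)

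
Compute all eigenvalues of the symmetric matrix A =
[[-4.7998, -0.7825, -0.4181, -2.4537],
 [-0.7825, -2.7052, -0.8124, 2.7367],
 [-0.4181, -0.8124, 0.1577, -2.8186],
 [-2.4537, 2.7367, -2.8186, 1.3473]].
sigma(A) ≈ {-6, -4, -1, 5}

A is real symmetric, so its spectrum consists of real eigenvalues. Expanding the characteristic polynomial of the displayed matrix gives
  det(λ I - A) = p(λ) = λ^4 + (6)λ^3 + (-21)λ^2 + (-145.9972)λ + (-119.9912).
Solving p(λ) = 0 yields eigenvalues ≈ -6, -4, -1, 5. (A is shown rounded to 4 decimals, so these recover the underlying integer eigenvalues to within that precision.)
Verification: the trace of A = -6 equals the sum of eigenvalues -6, and det(A) ≈ -119.9912 matches the eigenvalue product -120.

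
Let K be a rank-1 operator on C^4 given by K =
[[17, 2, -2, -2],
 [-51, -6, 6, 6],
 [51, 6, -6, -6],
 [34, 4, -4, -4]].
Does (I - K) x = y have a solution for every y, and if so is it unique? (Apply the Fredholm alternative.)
(I - K) is singular (det(I - K) = 0, i.e. 1 ∈ sigma(K)). (I - K) x = y is solvable iff y ⊥ ker((I - K)^*) = span{(17, 2, -2, -2)}, i.e. iff 17y_1 + 2y_2 - 2y_3 - 2y_4 = 0. When solvable, the solutions are x = y + c·(1, -3, 3, 2), c arbitrary (ker(I - K) = span{(1, -3, 3, 2)}, dimension 1).

K has rank 1, so it is an outer product K = u v^T: every row of K is a multiple of one row vector. Reading off the entries, u = (1, -3, 3, 2) and v = (17, 2, -2, -2) (row i of K equals u_i·v^T). A rank-one matrix u v^T satisfies K u = u (v·u) and kills the (3)-dimensional subspace v^⊥, so its characteristic polynomial is lambda^3 (lambda - v·u) with v·u = tr K = 1. Hence the eigenvalues of I - K are 1 (multiplicity 3) and 1 - (1) = 0, so det(I - K) = 0. (Direct check: I - K =
[[-16, -2, 2, 2],
 [51, 7, -6, -6],
 [-51, -6, 7, 6],
 [-34, -4, 4, 5]]
has determinant 0.) So 1 is an eigenvalue of K and (I - K) is not invertible. The finite-dimensional Fredholm alternative says: either (I - K) is invertible, or ker(I - K) ≠ {0} and then range(I - K) = ker((I - K)^*)^⊥, with dim ker(I - K) = dim ker((I - K)^*). We are in the second case, so we need both kernels. Kernel of I - K: (I - K) u = u - u (v·u) = u - u = 0, so ker(I - K) = span{u} = span{(1, -3, 3, 2)} (it is exactly 1-dimensional because rank(I - K) = 3). Kernel of the adjoint: K is real, so (I - K)^* = I - K^T = I - v u^T, and (I - v u^T) v = v - v (u·v) = 0; hence ker((I - K)^*) = span{v} = span{(17, 2, -2, -2)}. Therefore (I - K) x = y is solvable iff <y, v> = 0, i.e. iff 17y_1 + 2y_2 - 2y_3 - 2y_4 = 0. When this holds, K y = u (v·y) = 0, so (I - K) y = y and x = y is a particular solution; the full solution set is the line x = y + c·u = y + c·(1, -3, 3, 2), c ∈ C.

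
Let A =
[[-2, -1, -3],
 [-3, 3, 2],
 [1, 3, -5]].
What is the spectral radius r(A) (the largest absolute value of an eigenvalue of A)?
r(A) ≈ 4.5266

The eigenvalues of A are the roots of its characteristic polynomial. With M = A (coefficients from the trace, the sum of principal 2x2 minors, and det A):
  p(λ) = det(λ I - M) = λ^3 + 4λ^2 - 17λ - 91.
No integer candidate from the rational root theorem (±divisors of 91) is a root, so the roots are irrational. The cubic discriminant is Δ = -64631 < 0, so there is one real root and a complex-conjugate pair. p(4) = -31 and p(5) = 49 have opposite signs, so a root lies in (4, 5); Newton's method refines it to λ ≈ 4.4413. Dividing out (λ - (4.4413)) leaves approximately λ^2 + 8.4413λ + 20.4897. For λ^2 + 8.4413λ + 20.4897 the discriminant is -10.7042. It is negative, so the remaining roots are the complex-conjugate pair λ ≈ -4.2206 ± 1.6359i. Their product equals the constant term, so |λ|^2 ≈ 20.4897 and |λ| ≈ 4.5266.
Thus the eigenvalues (to 4 decimals) are 4.4413 (modulus 4.4413); -4.2206 ± 1.6359i (modulus 4.5266). The spectral radius is the largest modulus: r(A) ≈ 4.5266. (Cross-check: r(A) ≤ ||A||_2 ≈ 6.3466; equality holds whenever A is normal, though it can also hold for some non-normal A.)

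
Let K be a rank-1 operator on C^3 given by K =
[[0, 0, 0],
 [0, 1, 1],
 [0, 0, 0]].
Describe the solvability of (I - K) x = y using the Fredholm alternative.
(I - K) is singular (det(I - K) = 0, i.e. 1 ∈ sigma(K)). (I - K) x = y is solvable iff y ⊥ ker((I - K)^*) = span{(0, -1, -1)}, i.e. iff -y_2 - y_3 = 0. When solvable, the solutions are x = y + c·(0, -1, 0), c arbitrary (ker(I - K) = span{(0, -1, 0)}, dimension 1).

K has rank 1, so it is an outer product K = u v^T: every row of K is a multiple of one row vector. Reading off the entries, u = (0, -1, 0) and v = (0, -1, -1) (row i of K equals u_i·v^T). A rank-one matrix u v^T satisfies K u = u (v·u) and kills the (2)-dimensional subspace v^⊥, so its characteristic polynomial is lambda^2 (lambda - v·u) with v·u = tr K = 1. Hence the eigenvalues of I - K are 1 (multiplicity 2) and 1 - (1) = 0, so det(I - K) = 0. (Direct check: I - K =
[[1, 0, 0],
 [0, 0, -1],
 [0, 0, 1]]
has determinant 0.) So 1 is an eigenvalue of K and (I - K) is not invertible. The finite-dimensional Fredholm alternative says: either (I - K) is invertible, or ker(I - K) ≠ {0} and then range(I - K) = ker((I - K)^*)^⊥, with dim ker(I - K) = dim ker((I - K)^*). We are in the second case, so we need both kernels. Kernel of I - K: (I - K) u = u - u (v·u) = u - u = 0, so ker(I - K) = span{u} = span{(0, -1, 0)} (it is exactly 1-dimensional because rank(I - K) = 2). Kernel of the adjoint: K is real, so (I - K)^* = I - K^T = I - v u^T, and (I - v u^T) v = v - v (u·v) = 0; hence ker((I - K)^*) = span{v} = span{(0, -1, -1)}. Therefore (I - K) x = y is solvable iff <y, v> = 0, i.e. iff -y_2 - y_3 = 0. When this holds, K y = u (v·y) = 0, so (I - K) y = y and x = y is a particular solution; the full solution set is the line x = y + c·u = y + c·(0, -1, 0), c ∈ C.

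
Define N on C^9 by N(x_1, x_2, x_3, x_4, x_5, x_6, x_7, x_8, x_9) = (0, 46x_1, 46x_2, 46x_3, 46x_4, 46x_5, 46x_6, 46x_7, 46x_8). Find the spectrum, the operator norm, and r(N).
sigma(N) = {0}; ||N|| = 46; r(N) = 0. (N is nilpotent with N^9 = 0.)

On C^9, N is a strictly lower-triangular matrix with 46 on the subdiagonal and zeros elsewhere, so its characteristic polynomial is lambda^9 and every eigenvalue is 0: sigma(N) = {0}. For the operator norm, N e_i = 46e_{i+1} for i = 1, ..., 8 and N e_9 = 0, so the singular values of N are 46 (with multiplicity 8) and 0; hence ||N|| = 46. The spectral radius r(N) = max|lambda| = 0. Note ||N|| > r(N) — characteristic of non-normal nilpotent operators. Indeed N^9 = 0.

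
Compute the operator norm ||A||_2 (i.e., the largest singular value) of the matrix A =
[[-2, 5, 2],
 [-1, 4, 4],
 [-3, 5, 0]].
||A||_2 ≈ 9.4585 (= sqrt(largest eigenvalue of A^T A))

||A||_2 = sigma_max(A) = sqrt(lambda_max(A^T A)). Form the symmetric matrix M = A^T A =
[[14, -29, -8],
 [-29, 66, 26],
 [-8, 26, 20]].
Its characteristic polynomial (trace, sum of principal 2x2 minors, determinant of M give the coefficients) is
  p(λ) = det(λ I - M) = λ^3 - 100λ^2 + 943λ - 36.
No integer candidate from the rational root theorem (±divisors of 36) is a root, so the roots are irrational. The cubic discriminant is Δ = 5455314180 > 0, so there are three distinct real roots. p(0) = -36 and p(1) = 808 have opposite signs, so a root lies in (0, 1); Newton's method refines it to λ ≈ 0.0383. p(10) = 394 and p(11) = -432 have opposite signs, so a root lies in (10, 11); Newton's method refines it to λ ≈ 10.4977. p(89) = -3240 and p(90) = 3834 have opposite signs, so a root lies in (89, 90); Newton's method refines it to λ ≈ 89.4639. Check (Vieta): the three roots sum to 100, matching tr M = 100.
So the eigenvalues of A^T A are ≈ 0.0383, 10.4977, 89.4639 (all ≥ 0, as they must be for A^T A). The largest is λ_max ≈ 89.4639, hence ||A||_2 = sqrt(λ_max) ≈ 9.4585.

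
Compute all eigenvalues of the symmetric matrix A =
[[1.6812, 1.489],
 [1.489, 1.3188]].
sigma(A) ≈ {0, 3}

A is real symmetric, so its spectrum consists of real eigenvalues. Expanding the characteristic polynomial of the displayed matrix gives
  det(λ I - A) = p(λ) = λ^2 + (-3)λ + (0).
Solving p(λ) = 0 yields eigenvalues ≈ 0, 3. (A is shown rounded to 4 decimals, so these recover the underlying integer eigenvalues to within that precision.)
Verification: the trace of A = 3 equals the sum of eigenvalues 3, and det(A) ≈ 0.0000 matches the eigenvalue product 0.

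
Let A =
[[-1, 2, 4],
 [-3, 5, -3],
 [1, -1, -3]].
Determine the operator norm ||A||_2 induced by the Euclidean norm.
||A||_2 ≈ 6.5613 (= sqrt(largest eigenvalue of A^T A))

||A||_2 = sigma_max(A) = sqrt(lambda_max(A^T A)). Form the symmetric matrix M = A^T A =
[[11, -18, 2],
 [-18, 30, -4],
 [2, -4, 34]].
Its characteristic polynomial (trace, sum of principal 2x2 minors, determinant of M give the coefficients) is
  p(λ) = det(λ I - M) = λ^3 - 75λ^2 + 1380λ - 196.
No integer candidate from the rational root theorem (±divisors of 196) is a root, so the roots are irrational. The cubic discriminant is Δ = 233322768 > 0, so there are three distinct real roots. p(0) = -196 and p(1) = 1110 have opposite signs, so a root lies in (0, 1); Newton's method refines it to λ ≈ 0.1431. p(31) = 300 and p(32) = -68 have opposite signs, so a root lies in (31, 32); Newton's method refines it to λ ≈ 31.8068. p(43) = -24 and p(44) = 508 have opposite signs, so a root lies in (43, 44); Newton's method refines it to λ ≈ 43.05. Check (Vieta): the three roots sum to 75, matching tr M = 75.
So the eigenvalues of A^T A are ≈ 0.1431, 31.8068, 43.05 (all ≥ 0, as they must be for A^T A). The largest is λ_max ≈ 43.05, hence ||A||_2 = sqrt(λ_max) ≈ 6.5613.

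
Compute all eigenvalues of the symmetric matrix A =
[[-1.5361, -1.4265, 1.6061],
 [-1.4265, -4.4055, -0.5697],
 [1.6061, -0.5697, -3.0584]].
sigma(A) ≈ {-5, -4, 0}

A is real symmetric, so its spectrum consists of real eigenvalues. Expanding the characteristic polynomial of the displayed matrix gives
  det(λ I - A) = p(λ) = λ^3 + (9)λ^2 + (20)λ + (0).
Solving p(λ) = 0 yields eigenvalues ≈ -5, -4, 0. (A is shown rounded to 4 decimals, so these recover the underlying integer eigenvalues to within that precision.)
Verification: the trace of A = -9 equals the sum of eigenvalues -9, and det(A) ≈ -0.0003 matches the eigenvalue product 0.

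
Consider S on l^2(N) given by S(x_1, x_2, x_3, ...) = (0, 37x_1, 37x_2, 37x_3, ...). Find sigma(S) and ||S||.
sigma(S) = closed disk {z in C : |z| ≤ 37}; ||S|| = 37

Note S = 37·U where U is the unit right shift (U x)_k = x_{k-1} (with x_0 := 0); so ||S|| = 37||U|| and sigma(S) = 37·sigma(U). ||S x||^2 = sum_{k≥1} |37x_k|^2 = 1369||x||^2, so ||S|| = 37 and sigma(S) ⊂ {|z| ≤ 37}. For any |lambda| < 37, the equation (S - lambda I) x = 0 forces x_1 = 0, then 37x_k = lambda x_{k+1} ⇒ x = 0, so S has no eigenvalues. But (S - lambda I) is not surjective for |lambda| < 37: solving (S - lambda I) x = e_1 would require x_n proportional to (lambda/37)^(-n), which is not in l^2. So every |lambda| < 37 lies in the residual spectrum. The boundary |lambda| = 37 is in the approximate point spectrum (the spectrum is closed). Hence sigma(S) is the closed disk of radius 37.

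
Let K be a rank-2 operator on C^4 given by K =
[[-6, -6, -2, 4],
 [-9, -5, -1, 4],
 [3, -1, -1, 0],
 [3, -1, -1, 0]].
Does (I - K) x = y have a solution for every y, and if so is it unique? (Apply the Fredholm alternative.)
(I - K) is invertible (det(I - K) = -3 ≠ 0), so for every y in C^4 the equation (I - K) x = y has a unique solution.

K has rank 2 and factors as K = U V^T = u1 v1^T + u2 v2^T with u1 = (2, 1, 1, 1), v1 = (-3, -3, -1, 2), u2 = (0, -2, 2, 2), v2 = (3, 1, 0, -1) (multiplying out reproduces the displayed K). The nonzero eigenvalues of U V^T coincide with those of the 2 x 2 matrix G = V^T U = [[v1·u1, v1·u2], [v2·u1, v2·u2]] = [[-8, 8], [6, -4]], and by the Sylvester determinant identity det(I_4 - U V^T) = det(I_2 - V^T U) = det([[9, -8], [-6, 5]]) = (9)(5) - (-8)(-6) = -3. (Direct check: I - K =
[[7, 6, 2, -4],
 [9, 6, 1, -4],
 [-3, 1, 2, 0],
 [-3, 1, 1, 1]]
has determinant -3.) The finite-dimensional Fredholm alternative says: either (I - K) is invertible, or ker(I - K) ≠ {0} and then range(I - K) = ker((I - K)^*)^⊥, with dim ker(I - K) = dim ker((I - K)^*). Since det(I - K) ≠ 0, 1 is not an eigenvalue of K and ker(I - K) = {0}, so we are in the first case: for every y there is a unique x = (I - K)^(-1) y. (Explicitly, by the Woodbury identity, (I - U V^T)^(-1) = I + U (I_2 - G)^(-1) V^T.)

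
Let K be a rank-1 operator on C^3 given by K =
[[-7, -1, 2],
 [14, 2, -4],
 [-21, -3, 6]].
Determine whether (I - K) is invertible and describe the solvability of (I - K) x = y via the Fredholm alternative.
(I - K) is singular (det(I - K) = 0, i.e. 1 ∈ sigma(K)). (I - K) x = y is solvable iff y ⊥ ker((I - K)^*) = span{(-7, -1, 2)}, i.e. iff -7y_1 - y_2 + 2y_3 = 0. When solvable, the solutions are x = y + c·(1, -2, 3), c arbitrary (ker(I - K) = span{(1, -2, 3)}, dimension 1).

K has rank 1, so it is an outer product K = u v^T: every row of K is a multiple of one row vector. Reading off the entries, u = (1, -2, 3) and v = (-7, -1, 2) (row i of K equals u_i·v^T). A rank-one matrix u v^T satisfies K u = u (v·u) and kills the (2)-dimensional subspace v^⊥, so its characteristic polynomial is lambda^2 (lambda - v·u) with v·u = tr K = 1. Hence the eigenvalues of I - K are 1 (multiplicity 2) and 1 - (1) = 0, so det(I - K) = 0. (Direct check: I - K =
[[8, 1, -2],
 [-14, -1, 4],
 [21, 3, -5]]
has determinant 0.) So 1 is an eigenvalue of K and (I - K) is not invertible. The finite-dimensional Fredholm alternative says: either (I - K) is invertible, or ker(I - K) ≠ {0} and then range(I - K) = ker((I - K)^*)^⊥, with dim ker(I - K) = dim ker((I - K)^*). We are in the second case, so we need both kernels. Kernel of I - K: (I - K) u = u - u (v·u) = u - u = 0, so ker(I - K) = span{u} = span{(1, -2, 3)} (it is exactly 1-dimensional because rank(I - K) = 2). Kernel of the adjoint: K is real, so (I - K)^* = I - K^T = I - v u^T, and (I - v u^T) v = v - v (u·v) = 0; hence ker((I - K)^*) = span{v} = span{(-7, -1, 2)}. Therefore (I - K) x = y is solvable iff <y, v> = 0, i.e. iff -7y_1 - y_2 + 2y_3 = 0. When this holds, K y = u (v·y) = 0, so (I - K) y = y and x = y is a particular solution; the full solution set is the line x = y + c·u = y + c·(1, -2, 3), c ∈ C.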